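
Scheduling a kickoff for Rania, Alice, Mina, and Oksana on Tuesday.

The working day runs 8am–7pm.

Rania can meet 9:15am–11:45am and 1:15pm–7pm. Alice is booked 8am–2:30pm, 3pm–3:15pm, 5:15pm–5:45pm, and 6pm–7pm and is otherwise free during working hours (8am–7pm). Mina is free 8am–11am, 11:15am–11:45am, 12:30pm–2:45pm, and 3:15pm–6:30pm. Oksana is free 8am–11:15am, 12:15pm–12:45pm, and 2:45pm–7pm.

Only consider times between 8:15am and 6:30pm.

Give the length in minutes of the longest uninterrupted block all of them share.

120 minutes

Alice free within 08:00–19:00: 14:30–15:00, 15:15–17:15, 17:45–18:00.
Rania ∩ Alice: 14:30–15:00, 15:15–17:15, 17:45–18:00.
Rania ∩ Alice ∩ Mina: 14:30–14:45, 15:15–17:15, 17:45–18:00.
Rania ∩ Alice ∩ Mina ∩ Oksana: 15:15–17:15, 17:45–18:00.
Restricted to 08:15–18:30: 15:15–17:15, 17:45–18:00.
Common window lengths: 120, 15 min; longest is 120.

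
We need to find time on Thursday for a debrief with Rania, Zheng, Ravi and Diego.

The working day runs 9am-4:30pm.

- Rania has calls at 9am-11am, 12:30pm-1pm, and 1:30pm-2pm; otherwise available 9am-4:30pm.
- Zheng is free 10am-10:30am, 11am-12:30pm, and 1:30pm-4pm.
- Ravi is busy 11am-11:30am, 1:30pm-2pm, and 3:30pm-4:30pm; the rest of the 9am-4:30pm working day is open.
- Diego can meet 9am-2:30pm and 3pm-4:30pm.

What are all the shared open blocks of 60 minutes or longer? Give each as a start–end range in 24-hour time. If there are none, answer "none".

11:30–12:30

Rania free within 09:00–16:30: 11:00–12:30, 13:00–13:30, 14:00–16:30.
Ravi free within 09:00–16:30: 09:00–11:00, 11:30–13:30, 14:00–15:30.
Rania ∩ Zheng: 11:00–12:30, 14:00–16:00.
Rania ∩ Zheng ∩ Ravi: 11:30–12:30, 14:00–15:30.
Rania ∩ Zheng ∩ Ravi ∩ Diego: 11:30–12:30, 14:00–14:30, 15:00–15:30.
Windows ≥ 60 min: 11:30–12:30.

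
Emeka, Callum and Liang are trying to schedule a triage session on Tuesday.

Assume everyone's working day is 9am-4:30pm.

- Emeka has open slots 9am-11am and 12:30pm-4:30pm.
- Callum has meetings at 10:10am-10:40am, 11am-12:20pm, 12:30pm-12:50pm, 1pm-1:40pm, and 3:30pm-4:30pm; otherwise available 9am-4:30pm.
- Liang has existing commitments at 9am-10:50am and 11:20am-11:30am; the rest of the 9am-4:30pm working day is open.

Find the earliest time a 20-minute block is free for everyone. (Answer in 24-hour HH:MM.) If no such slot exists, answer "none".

Callum free within 09:00–16:30: 09:00–10:10, 10:40–11:00, 12:20–12:30, 12:50–13:00, 13:40–15:30.
Liang free within 09:00–16:30: 10:50–11:20, 11:30–16:30.
Emeka ∩ Callum: 09:00–10:10, 10:40–11:00, 12:50–13:00, 13:40–15:30.
Emeka ∩ Callum ∩ Liang: 10:50–11:00, 12:50–13:00, 13:40–15:30.
Windows ≥ 20 min: 13:40–15:30.
Earliest such window starts at 13:40.

13:40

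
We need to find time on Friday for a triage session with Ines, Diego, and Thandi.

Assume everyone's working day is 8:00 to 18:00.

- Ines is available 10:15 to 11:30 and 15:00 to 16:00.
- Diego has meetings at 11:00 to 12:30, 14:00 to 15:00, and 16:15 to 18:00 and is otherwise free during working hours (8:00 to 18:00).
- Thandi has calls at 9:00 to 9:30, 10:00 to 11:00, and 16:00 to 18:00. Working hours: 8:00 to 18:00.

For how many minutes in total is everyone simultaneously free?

Diego free within 08:00–18:00: 08:00–11:00, 12:30–14:00, 15:00–16:15.
Thandi free within 08:00–18:00: 08:00–09:00, 09:30–10:00, 11:00–16:00.
Ines ∩ Diego: 10:15–11:00, 15:00–16:00.
Ines ∩ Diego ∩ Thandi: 15:00–16:00.
Total common minutes: 60.

60 minutes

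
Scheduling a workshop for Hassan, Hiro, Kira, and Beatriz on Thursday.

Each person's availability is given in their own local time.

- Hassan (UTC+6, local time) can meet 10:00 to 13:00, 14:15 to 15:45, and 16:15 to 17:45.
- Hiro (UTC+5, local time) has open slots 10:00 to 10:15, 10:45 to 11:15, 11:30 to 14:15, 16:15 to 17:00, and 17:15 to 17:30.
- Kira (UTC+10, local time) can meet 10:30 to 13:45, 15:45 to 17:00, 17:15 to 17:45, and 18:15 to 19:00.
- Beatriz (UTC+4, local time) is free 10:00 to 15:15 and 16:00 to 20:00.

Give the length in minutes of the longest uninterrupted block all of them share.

Hassan → UTC: 04:00–07:00, 08:15–09:45, 10:15–11:45.
Hiro → UTC: 05:00–05:15, 05:45–06:15, 06:30–09:15, 11:15–12:00, 12:15–12:30.
Kira → UTC: 00:30–03:45, 05:45–07:00, 07:15–07:45, 08:15–09:00.
Beatriz → UTC: 06:00–11:15, 12:00–16:00.
Hassan ∩ Hiro: 05:00–05:15, 05:45–06:15, 06:30–07:00, 08:15–09:15, 11:15–11:45.
Hassan ∩ Hiro ∩ Kira: 05:45–06:15, 06:30–07:00, 08:15–09:00.
Hassan ∩ Hiro ∩ Kira ∩ Beatriz: 06:00–06:15, 06:30–07:00, 08:15–09:00.
Common window lengths: 15, 30, 45 min; longest is 45.

45 minutes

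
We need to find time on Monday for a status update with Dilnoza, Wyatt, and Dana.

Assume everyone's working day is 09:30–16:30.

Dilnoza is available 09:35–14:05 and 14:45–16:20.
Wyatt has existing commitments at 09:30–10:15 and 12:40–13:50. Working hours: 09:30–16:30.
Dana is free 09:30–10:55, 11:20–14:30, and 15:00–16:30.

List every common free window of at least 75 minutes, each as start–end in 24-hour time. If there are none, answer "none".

11:20–12:40, 15:00–16:20

Wyatt free within 09:30–16:30: 10:15–12:40, 13:50–16:30.
Dilnoza ∩ Wyatt: 10:15–12:40, 13:50–14:05, 14:45–16:20.
Dilnoza ∩ Wyatt ∩ Dana: 10:15–10:55, 11:20–12:40, 13:50–14:05, 15:00–16:20.
Windows ≥ 75 min: 11:20–12:40, 15:00–16:20.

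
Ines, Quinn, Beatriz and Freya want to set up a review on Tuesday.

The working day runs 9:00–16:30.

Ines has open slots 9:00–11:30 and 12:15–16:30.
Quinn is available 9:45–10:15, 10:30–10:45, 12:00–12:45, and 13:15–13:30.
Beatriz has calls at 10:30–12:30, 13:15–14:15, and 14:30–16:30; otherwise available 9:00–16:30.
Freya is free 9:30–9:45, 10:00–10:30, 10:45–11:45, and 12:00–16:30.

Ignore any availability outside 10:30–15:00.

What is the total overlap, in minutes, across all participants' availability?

Beatriz free within 09:00–16:30: 09:00–10:30, 12:30–13:15, 14:15–14:30.
Ines ∩ Quinn: 09:45–10:15, 10:30–10:45, 12:15–12:45, 13:15–13:30.
Ines ∩ Quinn ∩ Beatriz: 09:45–10:15, 12:30–12:45.
Ines ∩ Quinn ∩ Beatriz ∩ Freya: 10:00–10:15, 12:30–12:45.
Restricted to 10:30–15:00: 12:30–12:45.
Total common minutes: 15.

15 minutes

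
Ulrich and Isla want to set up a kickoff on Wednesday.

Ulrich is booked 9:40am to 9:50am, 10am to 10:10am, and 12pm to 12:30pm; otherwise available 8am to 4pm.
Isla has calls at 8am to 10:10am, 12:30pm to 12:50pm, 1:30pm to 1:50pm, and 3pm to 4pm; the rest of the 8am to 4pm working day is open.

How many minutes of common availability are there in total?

Ulrich free within 08:00–16:00: 08:00–09:40, 09:50–10:00, 10:10–12:00, 12:30–16:00.
Isla free within 08:00–16:00: 10:10–12:30, 12:50–13:30, 13:50–15:00.
Ulrich ∩ Isla: 10:10–12:00, 12:50–13:30, 13:50–15:00.
Total common minutes: 110 + 40 + 70 = 220.

220 minutes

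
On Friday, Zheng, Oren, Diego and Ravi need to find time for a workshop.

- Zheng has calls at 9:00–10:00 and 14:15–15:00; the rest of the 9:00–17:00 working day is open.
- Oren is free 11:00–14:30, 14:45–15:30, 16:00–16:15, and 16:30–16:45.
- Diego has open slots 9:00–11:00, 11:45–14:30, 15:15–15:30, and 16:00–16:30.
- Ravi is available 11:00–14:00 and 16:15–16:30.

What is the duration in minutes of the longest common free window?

135 minutes

Zheng free within 09:00–17:00: 10:00–14:15, 15:00–17:00.
Zheng ∩ Oren: 11:00–14:15, 15:00–15:30, 16:00–16:15, 16:30–16:45.
Zheng ∩ Oren ∩ Diego: 11:45–14:15, 15:15–15:30, 16:00–16:15.
Zheng ∩ Oren ∩ Diego ∩ Ravi: 11:45–14:00.
Single common window of 135 minutes.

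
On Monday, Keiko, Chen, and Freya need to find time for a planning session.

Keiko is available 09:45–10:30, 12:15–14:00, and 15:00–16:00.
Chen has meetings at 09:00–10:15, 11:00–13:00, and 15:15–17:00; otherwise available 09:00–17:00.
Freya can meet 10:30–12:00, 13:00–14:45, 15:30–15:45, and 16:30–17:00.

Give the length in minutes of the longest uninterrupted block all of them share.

60 minutes

Chen free within 09:00–17:00: 10:15–11:00, 13:00–15:15.
Keiko ∩ Chen: 10:15–10:30, 13:00–14:00, 15:00–15:15.
Keiko ∩ Chen ∩ Freya: 13:00–14:00.
Single common window of 60 minutes.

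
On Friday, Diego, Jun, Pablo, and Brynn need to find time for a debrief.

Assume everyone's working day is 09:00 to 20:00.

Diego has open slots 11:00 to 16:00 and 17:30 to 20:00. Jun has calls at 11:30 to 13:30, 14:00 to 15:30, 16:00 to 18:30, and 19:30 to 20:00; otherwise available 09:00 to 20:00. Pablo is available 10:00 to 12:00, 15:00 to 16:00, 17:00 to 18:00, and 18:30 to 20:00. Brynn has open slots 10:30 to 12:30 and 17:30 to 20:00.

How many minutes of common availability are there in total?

90 minutes

Jun free within 09:00–20:00: 09:00–11:30, 13:30–14:00, 15:30–16:00, 18:30–19:30.
Diego ∩ Jun: 11:00–11:30, 13:30–14:00, 15:30–16:00, 18:30–19:30.
Diego ∩ Jun ∩ Pablo: 11:00–11:30, 15:30–16:00, 18:30–19:30.
Diego ∩ Jun ∩ Pablo ∩ Brynn: 11:00–11:30, 18:30–19:30.
Total common minutes: 30 + 60 = 90.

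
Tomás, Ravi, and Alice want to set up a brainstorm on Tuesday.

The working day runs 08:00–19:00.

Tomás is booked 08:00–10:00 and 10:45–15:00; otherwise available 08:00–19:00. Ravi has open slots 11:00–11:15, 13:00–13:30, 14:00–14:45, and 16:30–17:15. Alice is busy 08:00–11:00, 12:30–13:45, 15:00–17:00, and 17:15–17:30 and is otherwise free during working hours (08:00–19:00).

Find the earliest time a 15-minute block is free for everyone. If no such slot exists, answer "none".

Tomás free within 08:00–19:00: 10:00–10:45, 15:00–19:00.
Alice free within 08:00–19:00: 11:00–12:30, 13:45–15:00, 17:00–17:15, 17:30–19:00.
Tomás ∩ Ravi: 16:30–17:15.
Tomás ∩ Ravi ∩ Alice: 17:00–17:15.
Windows ≥ 15 min: 17:00–17:15.
Earliest such window starts at 17:00.

17:00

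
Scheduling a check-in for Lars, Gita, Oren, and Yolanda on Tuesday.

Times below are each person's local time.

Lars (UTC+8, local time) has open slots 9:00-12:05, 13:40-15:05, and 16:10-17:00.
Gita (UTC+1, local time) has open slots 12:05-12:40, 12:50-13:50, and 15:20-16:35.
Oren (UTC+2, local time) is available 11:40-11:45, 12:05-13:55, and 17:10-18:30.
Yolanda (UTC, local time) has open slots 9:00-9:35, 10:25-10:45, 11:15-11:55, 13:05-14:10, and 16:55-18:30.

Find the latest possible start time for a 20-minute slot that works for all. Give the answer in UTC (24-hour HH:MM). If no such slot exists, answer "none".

none

Lars → UTC: 01:00–04:05, 05:40–07:05, 08:10–09:00.
Gita → UTC: 11:05–11:40, 11:50–12:50, 14:20–15:35.
Oren → UTC: 09:40–09:45, 10:05–11:55, 15:10–16:30.
Yolanda → UTC: 09:00–09:35, 10:25–10:45, 11:15–11:55, 13:05–14:10, 16:55–18:30.
Lars ∩ Gita: (none).
Lars ∩ Gita ∩ Oren: (none).
Lars ∩ Gita ∩ Oren ∩ Yolanda: (none).
Windows ≥ 20 min: (none).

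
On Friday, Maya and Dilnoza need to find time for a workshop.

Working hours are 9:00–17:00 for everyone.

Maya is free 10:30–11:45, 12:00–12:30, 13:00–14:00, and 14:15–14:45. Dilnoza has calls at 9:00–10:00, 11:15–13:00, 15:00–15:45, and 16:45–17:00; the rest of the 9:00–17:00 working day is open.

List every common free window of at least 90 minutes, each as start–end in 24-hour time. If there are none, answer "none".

Dilnoza free within 09:00–17:00: 10:00–11:15, 13:00–15:00, 15:45–16:45.
Maya ∩ Dilnoza: 10:30–11:15, 13:00–14:00, 14:15–14:45.
Windows ≥ 90 min: (none).

none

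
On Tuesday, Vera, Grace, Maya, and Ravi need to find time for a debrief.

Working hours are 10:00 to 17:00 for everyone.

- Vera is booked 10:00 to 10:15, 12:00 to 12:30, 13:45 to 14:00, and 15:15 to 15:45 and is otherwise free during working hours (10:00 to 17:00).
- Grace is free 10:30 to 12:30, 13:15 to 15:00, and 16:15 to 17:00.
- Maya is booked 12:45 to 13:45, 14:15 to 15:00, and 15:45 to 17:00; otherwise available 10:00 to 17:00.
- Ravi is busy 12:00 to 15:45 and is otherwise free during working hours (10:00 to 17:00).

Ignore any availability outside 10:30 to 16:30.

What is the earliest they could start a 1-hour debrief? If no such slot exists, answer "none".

Vera free within 10:00–17:00: 10:15–12:00, 12:30–13:45, 14:00–15:15, 15:45–17:00.
Maya free within 10:00–17:00: 10:00–12:45, 13:45–14:15, 15:00–15:45.
Ravi free within 10:00–17:00: 10:00–12:00, 15:45–17:00.
Vera ∩ Grace: 10:30–12:00, 13:15–13:45, 14:00–15:00, 16:15–17:00.
Vera ∩ Grace ∩ Maya: 10:30–12:00, 14:00–14:15.
Vera ∩ Grace ∩ Maya ∩ Ravi: 10:30–12:00.
Restricted to 10:30–16:30: 10:30–12:00.
Windows ≥ 60 min: 10:30–12:00.
Earliest such window starts at 10:30.

10:30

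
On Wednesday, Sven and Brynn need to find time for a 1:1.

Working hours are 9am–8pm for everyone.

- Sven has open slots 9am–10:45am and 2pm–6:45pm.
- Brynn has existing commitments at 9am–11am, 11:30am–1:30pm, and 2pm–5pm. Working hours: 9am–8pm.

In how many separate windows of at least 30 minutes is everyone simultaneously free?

1

Brynn free within 09:00–20:00: 11:00–11:30, 13:30–14:00, 17:00–20:00.
Sven ∩ Brynn: 17:00–18:45.
Windows ≥ 30 min: 17:00–18:45.
That's 1 window.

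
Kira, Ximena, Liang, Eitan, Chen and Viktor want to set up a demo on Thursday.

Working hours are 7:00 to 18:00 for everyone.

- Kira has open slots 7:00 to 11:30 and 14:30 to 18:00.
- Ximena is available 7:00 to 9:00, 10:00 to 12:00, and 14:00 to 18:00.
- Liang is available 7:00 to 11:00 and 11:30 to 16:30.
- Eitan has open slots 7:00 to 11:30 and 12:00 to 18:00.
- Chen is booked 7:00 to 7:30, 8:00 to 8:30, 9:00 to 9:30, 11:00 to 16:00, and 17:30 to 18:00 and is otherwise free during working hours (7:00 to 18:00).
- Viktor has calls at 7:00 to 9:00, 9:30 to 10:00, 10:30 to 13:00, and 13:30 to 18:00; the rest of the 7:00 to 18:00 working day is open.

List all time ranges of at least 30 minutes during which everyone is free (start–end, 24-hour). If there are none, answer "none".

Chen free within 07:00–18:00: 07:30–08:00, 08:30–09:00, 09:30–11:00, 16:00–17:30.
Viktor free within 07:00–18:00: 09:00–09:30, 10:00–10:30, 13:00–13:30.
Kira ∩ Ximena: 07:00–09:00, 10:00–11:30, 14:30–18:00.
Kira ∩ Ximena ∩ Liang: 07:00–09:00, 10:00–11:00, 14:30–16:30.
Kira ∩ Ximena ∩ Liang ∩ Eitan: 07:00–09:00, 10:00–11:00, 14:30–16:30.
Kira ∩ Ximena ∩ Liang ∩ Eitan ∩ Chen: 07:30–08:00, 08:30–09:00, 10:00–11:00, 16:00–16:30.
Kira ∩ Ximena ∩ Liang ∩ Eitan ∩ Chen ∩ Viktor: 10:00–10:30.
Windows ≥ 30 min: 10:00–10:30.

10:00–10:30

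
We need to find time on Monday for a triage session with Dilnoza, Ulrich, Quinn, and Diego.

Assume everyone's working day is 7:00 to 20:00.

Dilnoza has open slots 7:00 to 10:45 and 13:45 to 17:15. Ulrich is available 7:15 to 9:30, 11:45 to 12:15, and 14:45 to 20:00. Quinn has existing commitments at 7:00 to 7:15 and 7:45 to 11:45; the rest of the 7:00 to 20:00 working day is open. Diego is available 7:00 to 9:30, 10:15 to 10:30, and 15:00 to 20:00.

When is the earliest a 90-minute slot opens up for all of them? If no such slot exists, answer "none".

Quinn free within 07:00–20:00: 07:15–07:45, 11:45–20:00.
Dilnoza ∩ Ulrich: 07:15–09:30, 14:45–17:15.
Dilnoza ∩ Ulrich ∩ Quinn: 07:15–07:45, 14:45–17:15.
Dilnoza ∩ Ulrich ∩ Quinn ∩ Diego: 07:15–07:45, 15:00–17:15.
Windows ≥ 90 min: 15:00–17:15.
Earliest such window starts at 15:00.

15:00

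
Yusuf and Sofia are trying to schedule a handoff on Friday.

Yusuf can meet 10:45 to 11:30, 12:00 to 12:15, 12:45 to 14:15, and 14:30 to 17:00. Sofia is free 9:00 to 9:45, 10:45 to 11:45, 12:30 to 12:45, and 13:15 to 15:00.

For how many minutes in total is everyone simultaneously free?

135 minutes

Yusuf ∩ Sofia: 10:45–11:30, 13:15–14:15, 14:30–15:00.
Total common minutes: 45 + 60 + 30 = 135.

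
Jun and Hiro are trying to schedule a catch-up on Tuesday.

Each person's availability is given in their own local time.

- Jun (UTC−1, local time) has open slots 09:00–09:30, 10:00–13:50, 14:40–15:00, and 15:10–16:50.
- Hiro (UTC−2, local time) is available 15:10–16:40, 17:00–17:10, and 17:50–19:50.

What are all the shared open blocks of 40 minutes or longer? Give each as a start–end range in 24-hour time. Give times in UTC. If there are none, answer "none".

Jun → UTC: 10:00–10:30, 11:00–14:50, 15:40–16:00, 16:10–17:50.
Hiro → UTC: 17:10–18:40, 19:00–19:10, 19:50–21:50.
Jun ∩ Hiro: 17:10–17:50.
Windows ≥ 40 min: 17:10–17:50.

17:10–17:50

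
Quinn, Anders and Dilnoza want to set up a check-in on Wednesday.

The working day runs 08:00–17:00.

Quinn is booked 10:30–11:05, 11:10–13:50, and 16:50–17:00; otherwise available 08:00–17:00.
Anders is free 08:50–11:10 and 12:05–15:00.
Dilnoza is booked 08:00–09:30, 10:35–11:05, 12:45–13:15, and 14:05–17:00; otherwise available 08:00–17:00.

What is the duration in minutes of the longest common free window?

Quinn free within 08:00–17:00: 08:00–10:30, 11:05–11:10, 13:50–16:50.
Dilnoza free within 08:00–17:00: 09:30–10:35, 11:05–12:45, 13:15–14:05.
Quinn ∩ Anders: 08:50–10:30, 11:05–11:10, 13:50–15:00.
Quinn ∩ Anders ∩ Dilnoza: 09:30–10:30, 11:05–11:10, 13:50–14:05.
Common window lengths: 60, 5, 15 min; longest is 60.

60 minutes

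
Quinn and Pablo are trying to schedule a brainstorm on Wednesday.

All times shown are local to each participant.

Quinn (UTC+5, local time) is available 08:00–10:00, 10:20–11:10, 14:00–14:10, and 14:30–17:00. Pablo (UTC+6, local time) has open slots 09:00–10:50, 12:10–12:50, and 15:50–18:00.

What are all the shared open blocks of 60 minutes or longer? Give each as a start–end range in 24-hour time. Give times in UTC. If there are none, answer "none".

Quinn → UTC: 03:00–05:00, 05:20–06:10, 09:00–09:10, 09:30–12:00.
Pablo → UTC: 03:00–04:50, 06:10–06:50, 09:50–12:00.
Quinn ∩ Pablo: 03:00–04:50, 09:50–12:00.
Windows ≥ 60 min: 03:00–04:50, 09:50–12:00.

03:00–04:50, 09:50–12:00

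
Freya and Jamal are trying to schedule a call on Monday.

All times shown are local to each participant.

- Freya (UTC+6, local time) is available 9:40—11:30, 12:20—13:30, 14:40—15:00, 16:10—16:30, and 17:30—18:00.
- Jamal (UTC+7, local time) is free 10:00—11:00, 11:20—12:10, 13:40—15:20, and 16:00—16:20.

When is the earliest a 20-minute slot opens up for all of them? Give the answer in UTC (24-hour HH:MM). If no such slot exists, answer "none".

Freya → UTC: 03:40–05:30, 06:20–07:30, 08:40–09:00, 10:10–10:30, 11:30–12:00.
Jamal → UTC: 03:00–04:00, 04:20–05:10, 06:40–08:20, 09:00–09:20.
Freya ∩ Jamal: 03:40–04:00, 04:20–05:10, 06:40–07:30.
Windows ≥ 20 min: 03:40–04:00, 04:20–05:10, 06:40–07:30.
Earliest such window starts at 03:40.

03:40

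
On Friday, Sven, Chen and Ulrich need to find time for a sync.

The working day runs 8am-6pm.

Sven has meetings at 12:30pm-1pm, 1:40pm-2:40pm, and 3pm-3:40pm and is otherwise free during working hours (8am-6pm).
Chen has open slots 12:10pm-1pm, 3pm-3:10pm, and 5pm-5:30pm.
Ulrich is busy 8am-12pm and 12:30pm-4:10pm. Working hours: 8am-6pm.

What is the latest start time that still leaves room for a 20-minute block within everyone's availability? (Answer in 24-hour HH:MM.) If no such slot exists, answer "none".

Sven free within 08:00–18:00: 08:00–12:30, 13:00–13:40, 14:40–15:00, 15:40–18:00.
Ulrich free within 08:00–18:00: 12:00–12:30, 16:10–18:00.
Sven ∩ Chen: 12:10–12:30, 17:00–17:30.
Sven ∩ Chen ∩ Ulrich: 12:10–12:30, 17:00–17:30.
Windows ≥ 20 min: 12:10–12:30, 17:00–17:30.
Latest start in the last window 17:00–17:30 is 17:30 − 20 min = 17:10.

17:10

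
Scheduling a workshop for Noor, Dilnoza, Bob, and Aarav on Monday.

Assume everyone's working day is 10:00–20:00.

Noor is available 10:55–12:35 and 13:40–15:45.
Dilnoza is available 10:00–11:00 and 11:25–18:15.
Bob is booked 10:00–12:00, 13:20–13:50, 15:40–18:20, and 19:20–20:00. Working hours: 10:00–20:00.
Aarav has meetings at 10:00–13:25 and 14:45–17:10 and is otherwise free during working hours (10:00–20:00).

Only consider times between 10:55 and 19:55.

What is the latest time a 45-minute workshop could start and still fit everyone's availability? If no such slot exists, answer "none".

Bob free within 10:00–20:00: 12:00–13:20, 13:50–15:40, 18:20–19:20.
Aarav free within 10:00–20:00: 13:25–14:45, 17:10–20:00.
Noor ∩ Dilnoza: 10:55–11:00, 11:25–12:35, 13:40–15:45.
Noor ∩ Dilnoza ∩ Bob: 12:00–12:35, 13:50–15:40.
Noor ∩ Dilnoza ∩ Bob ∩ Aarav: 13:50–14:45.
Restricted to 10:55–19:55: 13:50–14:45.
Windows ≥ 45 min: 13:50–14:45.
Latest start in the last window 13:50–14:45 is 14:45 − 45 min = 14:00.

14:00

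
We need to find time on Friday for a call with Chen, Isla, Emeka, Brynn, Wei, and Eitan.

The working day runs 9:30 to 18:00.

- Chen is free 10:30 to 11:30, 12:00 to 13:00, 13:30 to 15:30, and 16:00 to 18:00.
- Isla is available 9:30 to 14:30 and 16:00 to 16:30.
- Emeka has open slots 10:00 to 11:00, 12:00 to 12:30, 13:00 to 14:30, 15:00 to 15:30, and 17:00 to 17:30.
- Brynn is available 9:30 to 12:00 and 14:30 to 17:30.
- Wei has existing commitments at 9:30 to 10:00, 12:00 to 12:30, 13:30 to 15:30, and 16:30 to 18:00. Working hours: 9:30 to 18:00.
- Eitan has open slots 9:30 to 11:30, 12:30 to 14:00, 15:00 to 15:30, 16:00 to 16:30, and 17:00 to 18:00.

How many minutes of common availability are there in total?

Wei free within 09:30–18:00: 10:00–12:00, 12:30–13:30, 15:30–16:30.
Chen ∩ Isla: 10:30–11:30, 12:00–13:00, 13:30–14:30, 16:00–16:30.
Chen ∩ Isla ∩ Emeka: 10:30–11:00, 12:00–12:30, 13:30–14:30.
Chen ∩ Isla ∩ Emeka ∩ Brynn: 10:30–11:00.
Chen ∩ Isla ∩ Emeka ∩ Brynn ∩ Wei: 10:30–11:00.
Chen ∩ Isla ∩ Emeka ∩ Brynn ∩ Wei ∩ Eitan: 10:30–11:00.
Total common minutes: 30.

30 minutes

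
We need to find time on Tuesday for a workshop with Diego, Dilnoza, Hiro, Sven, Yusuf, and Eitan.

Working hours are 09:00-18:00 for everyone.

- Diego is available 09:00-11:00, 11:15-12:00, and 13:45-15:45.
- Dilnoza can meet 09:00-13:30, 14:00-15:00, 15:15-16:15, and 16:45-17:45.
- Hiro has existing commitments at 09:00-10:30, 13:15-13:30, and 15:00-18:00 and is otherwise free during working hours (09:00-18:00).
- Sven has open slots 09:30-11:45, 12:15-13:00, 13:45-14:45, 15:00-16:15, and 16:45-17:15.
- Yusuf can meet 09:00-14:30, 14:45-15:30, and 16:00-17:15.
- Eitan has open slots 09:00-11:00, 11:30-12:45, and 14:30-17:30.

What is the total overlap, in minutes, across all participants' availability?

Hiro free within 09:00–18:00: 10:30–13:15, 13:30–15:00.
Diego ∩ Dilnoza: 09:00–11:00, 11:15–12:00, 14:00–15:00, 15:15–15:45.
Diego ∩ Dilnoza ∩ Hiro: 10:30–11:00, 11:15–12:00, 14:00–15:00.
Diego ∩ Dilnoza ∩ Hiro ∩ Sven: 10:30–11:00, 11:15–11:45, 14:00–14:45.
Diego ∩ Dilnoza ∩ Hiro ∩ Sven ∩ Yusuf: 10:30–11:00, 11:15–11:45, 14:00–14:30.
Diego ∩ Dilnoza ∩ Hiro ∩ Sven ∩ Yusuf ∩ Eitan: 10:30–11:00, 11:30–11:45.
Total common minutes: 30 + 15 = 45.

45 minutes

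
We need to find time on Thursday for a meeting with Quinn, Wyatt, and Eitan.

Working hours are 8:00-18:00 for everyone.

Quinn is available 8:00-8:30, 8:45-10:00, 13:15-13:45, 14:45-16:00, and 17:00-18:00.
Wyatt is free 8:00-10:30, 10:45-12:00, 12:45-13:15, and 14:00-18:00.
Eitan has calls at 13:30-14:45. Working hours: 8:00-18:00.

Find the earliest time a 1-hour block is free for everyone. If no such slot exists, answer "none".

08:45

Eitan free within 08:00–18:00: 08:00–13:30, 14:45–18:00.
Quinn ∩ Wyatt: 08:00–08:30, 08:45–10:00, 14:45–16:00, 17:00–18:00.
Quinn ∩ Wyatt ∩ Eitan: 08:00–08:30, 08:45–10:00, 14:45–16:00, 17:00–18:00.
Windows ≥ 60 min: 08:45–10:00, 14:45–16:00, 17:00–18:00.
Earliest such window starts at 08:45.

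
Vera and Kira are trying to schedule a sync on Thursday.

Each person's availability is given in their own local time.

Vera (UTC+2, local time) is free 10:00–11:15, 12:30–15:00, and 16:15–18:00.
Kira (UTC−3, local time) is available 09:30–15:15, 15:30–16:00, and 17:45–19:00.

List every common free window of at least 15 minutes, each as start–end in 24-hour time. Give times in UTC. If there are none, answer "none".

Vera → UTC: 08:00–09:15, 10:30–13:00, 14:15–16:00.
Kira → UTC: 12:30–18:15, 18:30–19:00, 20:45–22:00.
Vera ∩ Kira: 12:30–13:00, 14:15–16:00.
Windows ≥ 15 min: 12:30–13:00, 14:15–16:00.

12:30–13:00, 14:15–16:00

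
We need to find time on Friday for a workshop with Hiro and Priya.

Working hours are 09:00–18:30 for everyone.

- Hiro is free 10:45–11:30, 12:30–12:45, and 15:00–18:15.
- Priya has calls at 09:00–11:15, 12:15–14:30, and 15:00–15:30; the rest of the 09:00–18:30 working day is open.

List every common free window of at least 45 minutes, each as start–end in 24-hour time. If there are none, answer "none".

15:30–18:15

Priya free within 09:00–18:30: 11:15–12:15, 14:30–15:00, 15:30–18:30.
Hiro ∩ Priya: 11:15–11:30, 15:30–18:15.
Windows ≥ 45 min: 15:30–18:15.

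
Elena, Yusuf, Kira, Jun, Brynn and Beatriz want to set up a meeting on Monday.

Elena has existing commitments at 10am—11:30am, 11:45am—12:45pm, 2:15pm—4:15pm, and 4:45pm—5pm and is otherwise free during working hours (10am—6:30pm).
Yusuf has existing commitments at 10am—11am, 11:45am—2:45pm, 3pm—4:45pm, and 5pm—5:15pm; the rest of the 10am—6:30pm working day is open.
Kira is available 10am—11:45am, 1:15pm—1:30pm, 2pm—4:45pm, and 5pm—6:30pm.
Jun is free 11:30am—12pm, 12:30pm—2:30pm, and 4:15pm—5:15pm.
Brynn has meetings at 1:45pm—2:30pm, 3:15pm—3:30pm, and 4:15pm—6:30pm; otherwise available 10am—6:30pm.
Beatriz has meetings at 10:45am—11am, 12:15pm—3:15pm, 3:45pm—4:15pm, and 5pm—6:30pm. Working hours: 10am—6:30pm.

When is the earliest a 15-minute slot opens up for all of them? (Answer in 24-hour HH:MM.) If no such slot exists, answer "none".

Elena free within 10:00–18:30: 11:30–11:45, 12:45–14:15, 16:15–16:45, 17:00–18:30.
Yusuf free within 10:00–18:30: 11:00–11:45, 14:45–15:00, 16:45–17:00, 17:15–18:30.
Brynn free within 10:00–18:30: 10:00–13:45, 14:30–15:15, 15:30–16:15.
Beatriz free within 10:00–18:30: 10:00–10:45, 11:00–12:15, 15:15–15:45, 16:15–17:00.
Elena ∩ Yusuf: 11:30–11:45, 17:15–18:30.
Elena ∩ Yusuf ∩ Kira: 11:30–11:45, 17:15–18:30.
Elena ∩ Yusuf ∩ Kira ∩ Jun: 11:30–11:45.
Elena ∩ Yusuf ∩ Kira ∩ Jun ∩ Brynn: 11:30–11:45.
Elena ∩ Yusuf ∩ Kira ∩ Jun ∩ Brynn ∩ Beatriz: 11:30–11:45.
Windows ≥ 15 min: 11:30–11:45.
Earliest such window starts at 11:30.

11:30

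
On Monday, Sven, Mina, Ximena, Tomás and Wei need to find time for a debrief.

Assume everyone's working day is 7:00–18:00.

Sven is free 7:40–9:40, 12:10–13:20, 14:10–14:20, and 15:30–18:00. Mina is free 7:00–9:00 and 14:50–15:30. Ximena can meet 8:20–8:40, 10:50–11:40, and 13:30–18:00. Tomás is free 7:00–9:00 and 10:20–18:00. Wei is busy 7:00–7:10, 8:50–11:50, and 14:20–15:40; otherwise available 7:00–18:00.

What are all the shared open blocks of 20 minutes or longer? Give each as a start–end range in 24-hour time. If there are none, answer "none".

Wei free within 07:00–18:00: 07:10–08:50, 11:50–14:20, 15:40–18:00.
Sven ∩ Mina: 07:40–09:00.
Sven ∩ Mina ∩ Ximena: 08:20–08:40.
Sven ∩ Mina ∩ Ximena ∩ Tomás: 08:20–08:40.
Sven ∩ Mina ∩ Ximena ∩ Tomás ∩ Wei: 08:20–08:40.
Windows ≥ 20 min: 08:20–08:40.

08:20–08:40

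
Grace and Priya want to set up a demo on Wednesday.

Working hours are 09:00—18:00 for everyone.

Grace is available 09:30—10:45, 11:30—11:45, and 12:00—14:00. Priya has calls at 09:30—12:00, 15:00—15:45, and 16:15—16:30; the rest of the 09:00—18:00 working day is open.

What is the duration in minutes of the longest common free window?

120 minutes

Priya free within 09:00–18:00: 09:00–09:30, 12:00–15:00, 15:45–16:15, 16:30–18:00.
Grace ∩ Priya: 12:00–14:00.
Single common window of 120 minutes.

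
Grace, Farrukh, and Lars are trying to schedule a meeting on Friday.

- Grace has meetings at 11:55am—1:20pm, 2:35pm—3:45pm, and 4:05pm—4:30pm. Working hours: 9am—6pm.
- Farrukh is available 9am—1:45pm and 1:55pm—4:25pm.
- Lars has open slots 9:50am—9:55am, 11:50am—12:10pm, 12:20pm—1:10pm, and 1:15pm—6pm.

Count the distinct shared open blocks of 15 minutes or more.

Grace free within 09:00–18:00: 09:00–11:55, 13:20–14:35, 15:45–16:05, 16:30–18:00.
Grace ∩ Farrukh: 09:00–11:55, 13:20–13:45, 13:55–14:35, 15:45–16:05.
Grace ∩ Farrukh ∩ Lars: 09:50–09:55, 11:50–11:55, 13:20–13:45, 13:55–14:35, 15:45–16:05.
Windows ≥ 15 min: 13:20–13:45, 13:55–14:35, 15:45–16:05.
That's 3 windows.

3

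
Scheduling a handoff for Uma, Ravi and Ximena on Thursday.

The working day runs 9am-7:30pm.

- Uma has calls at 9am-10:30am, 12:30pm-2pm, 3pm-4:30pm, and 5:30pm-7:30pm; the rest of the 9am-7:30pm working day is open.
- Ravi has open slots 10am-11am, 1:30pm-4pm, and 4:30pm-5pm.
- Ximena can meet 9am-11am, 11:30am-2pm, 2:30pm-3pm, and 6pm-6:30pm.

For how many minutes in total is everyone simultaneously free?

Uma free within 09:00–19:30: 10:30–12:30, 14:00–15:00, 16:30–17:30.
Uma ∩ Ravi: 10:30–11:00, 14:00–15:00, 16:30–17:00.
Uma ∩ Ravi ∩ Ximena: 10:30–11:00, 14:30–15:00.
Total common minutes: 30 + 30 = 60.

60 minutes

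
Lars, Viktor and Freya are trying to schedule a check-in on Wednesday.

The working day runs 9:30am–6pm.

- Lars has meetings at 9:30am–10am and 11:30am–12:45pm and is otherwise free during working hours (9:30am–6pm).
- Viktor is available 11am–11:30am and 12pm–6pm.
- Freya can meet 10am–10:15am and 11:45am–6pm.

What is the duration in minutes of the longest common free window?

315 minutes

Lars free within 09:30–18:00: 10:00–11:30, 12:45–18:00.
Lars ∩ Viktor: 11:00–11:30, 12:45–18:00.
Lars ∩ Viktor ∩ Freya: 12:45–18:00.
Single common window of 315 minutes.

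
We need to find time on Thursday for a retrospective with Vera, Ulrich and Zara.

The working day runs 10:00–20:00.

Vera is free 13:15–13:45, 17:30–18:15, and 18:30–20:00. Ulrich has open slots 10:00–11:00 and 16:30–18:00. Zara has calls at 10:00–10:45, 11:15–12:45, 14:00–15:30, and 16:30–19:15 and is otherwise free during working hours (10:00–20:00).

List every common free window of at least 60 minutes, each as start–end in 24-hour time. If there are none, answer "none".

Zara free within 10:00–20:00: 10:45–11:15, 12:45–14:00, 15:30–16:30, 19:15–20:00.
Vera ∩ Ulrich: 17:30–18:00.
Vera ∩ Ulrich ∩ Zara: (none).
Windows ≥ 60 min: (none).

none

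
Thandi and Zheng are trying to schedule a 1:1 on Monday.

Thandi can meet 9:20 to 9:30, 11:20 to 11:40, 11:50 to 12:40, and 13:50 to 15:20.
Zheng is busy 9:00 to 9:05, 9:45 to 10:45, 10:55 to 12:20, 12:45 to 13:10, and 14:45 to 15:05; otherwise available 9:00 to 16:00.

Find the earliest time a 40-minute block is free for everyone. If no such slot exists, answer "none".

Zheng free within 09:00–16:00: 09:05–09:45, 10:45–10:55, 12:20–12:45, 13:10–14:45, 15:05–16:00.
Thandi ∩ Zheng: 09:20–09:30, 12:20–12:40, 13:50–14:45, 15:05–15:20.
Windows ≥ 40 min: 13:50–14:45.
Earliest such window starts at 13:50.

13:50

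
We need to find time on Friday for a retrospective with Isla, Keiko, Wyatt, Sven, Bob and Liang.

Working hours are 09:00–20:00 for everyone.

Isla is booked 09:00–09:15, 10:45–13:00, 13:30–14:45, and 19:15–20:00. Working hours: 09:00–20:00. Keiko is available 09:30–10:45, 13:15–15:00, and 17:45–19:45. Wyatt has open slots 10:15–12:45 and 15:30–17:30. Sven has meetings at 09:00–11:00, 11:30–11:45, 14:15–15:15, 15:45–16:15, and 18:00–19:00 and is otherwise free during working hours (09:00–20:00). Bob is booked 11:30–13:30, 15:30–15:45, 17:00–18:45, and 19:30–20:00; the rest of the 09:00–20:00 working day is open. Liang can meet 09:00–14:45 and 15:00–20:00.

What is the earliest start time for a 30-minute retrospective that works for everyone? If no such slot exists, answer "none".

none

Isla free within 09:00–20:00: 09:15–10:45, 13:00–13:30, 14:45–19:15.
Sven free within 09:00–20:00: 11:00–11:30, 11:45–14:15, 15:15–15:45, 16:15–18:00, 19:00–20:00.
Bob free within 09:00–20:00: 09:00–11:30, 13:30–15:30, 15:45–17:00, 18:45–19:30.
Isla ∩ Keiko: 09:30–10:45, 13:15–13:30, 14:45–15:00, 17:45–19:15.
Isla ∩ Keiko ∩ Wyatt: 10:15–10:45.
Isla ∩ Keiko ∩ Wyatt ∩ Sven: (none).
Isla ∩ Keiko ∩ Wyatt ∩ Sven ∩ Bob: (none).
Isla ∩ Keiko ∩ Wyatt ∩ Sven ∩ Bob ∩ Liang: (none).
Windows ≥ 30 min: (none).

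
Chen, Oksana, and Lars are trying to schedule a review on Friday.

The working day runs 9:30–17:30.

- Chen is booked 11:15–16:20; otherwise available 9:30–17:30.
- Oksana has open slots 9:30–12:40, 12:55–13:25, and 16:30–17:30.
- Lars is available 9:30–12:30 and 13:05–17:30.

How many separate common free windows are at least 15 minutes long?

2

Chen free within 09:30–17:30: 09:30–11:15, 16:20–17:30.
Chen ∩ Oksana: 09:30–11:15, 16:30–17:30.
Chen ∩ Oksana ∩ Lars: 09:30–11:15, 16:30–17:30.
Windows ≥ 15 min: 09:30–11:15, 16:30–17:30.
That's 2 windows.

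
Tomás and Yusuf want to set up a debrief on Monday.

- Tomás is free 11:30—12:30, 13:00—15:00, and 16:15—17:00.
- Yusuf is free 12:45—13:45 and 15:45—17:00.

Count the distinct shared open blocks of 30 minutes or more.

Tomás ∩ Yusuf: 13:00–13:45, 16:15–17:00.
Windows ≥ 30 min: 13:00–13:45, 16:15–17:00.
That's 2 windows.

2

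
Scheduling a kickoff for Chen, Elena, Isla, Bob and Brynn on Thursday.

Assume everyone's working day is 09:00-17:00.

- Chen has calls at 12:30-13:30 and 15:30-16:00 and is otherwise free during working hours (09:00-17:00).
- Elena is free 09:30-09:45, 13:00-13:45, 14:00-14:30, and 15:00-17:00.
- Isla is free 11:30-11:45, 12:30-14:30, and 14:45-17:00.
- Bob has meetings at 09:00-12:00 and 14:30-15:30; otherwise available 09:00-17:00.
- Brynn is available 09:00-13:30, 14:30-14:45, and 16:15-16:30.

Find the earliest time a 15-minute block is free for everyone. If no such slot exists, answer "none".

16:15

Chen free within 09:00–17:00: 09:00–12:30, 13:30–15:30, 16:00–17:00.
Bob free within 09:00–17:00: 12:00–14:30, 15:30–17:00.
Chen ∩ Elena: 09:30–09:45, 13:30–13:45, 14:00–14:30, 15:00–15:30, 16:00–17:00.
Chen ∩ Elena ∩ Isla: 13:30–13:45, 14:00–14:30, 15:00–15:30, 16:00–17:00.
Chen ∩ Elena ∩ Isla ∩ Bob: 13:30–13:45, 14:00–14:30, 16:00–17:00.
Chen ∩ Elena ∩ Isla ∩ Bob ∩ Brynn: 16:15–16:30.
Windows ≥ 15 min: 16:15–16:30.
Earliest such window starts at 16:15.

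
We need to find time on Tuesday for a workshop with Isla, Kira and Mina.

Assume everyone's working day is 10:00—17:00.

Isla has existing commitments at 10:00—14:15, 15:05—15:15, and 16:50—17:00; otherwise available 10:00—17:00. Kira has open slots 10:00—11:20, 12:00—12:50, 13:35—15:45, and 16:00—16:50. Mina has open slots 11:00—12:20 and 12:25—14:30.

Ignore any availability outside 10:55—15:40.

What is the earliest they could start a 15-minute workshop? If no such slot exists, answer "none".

14:15

Isla free within 10:00–17:00: 14:15–15:05, 15:15–16:50.
Isla ∩ Kira: 14:15–15:05, 15:15–15:45, 16:00–16:50.
Isla ∩ Kira ∩ Mina: 14:15–14:30.
Restricted to 10:55–15:40: 14:15–14:30.
Windows ≥ 15 min: 14:15–14:30.
Earliest such window starts at 14:15.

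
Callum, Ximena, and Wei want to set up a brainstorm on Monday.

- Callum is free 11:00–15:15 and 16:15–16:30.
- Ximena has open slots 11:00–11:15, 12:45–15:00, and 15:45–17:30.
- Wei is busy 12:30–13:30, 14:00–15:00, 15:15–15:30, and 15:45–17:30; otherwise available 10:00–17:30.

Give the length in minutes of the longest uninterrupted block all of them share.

Wei free within 10:00–17:30: 10:00–12:30, 13:30–14:00, 15:00–15:15, 15:30–15:45.
Callum ∩ Ximena: 11:00–11:15, 12:45–15:00, 16:15–16:30.
Callum ∩ Ximena ∩ Wei: 11:00–11:15, 13:30–14:00.
Common window lengths: 15, 30 min; longest is 30.

30 minutes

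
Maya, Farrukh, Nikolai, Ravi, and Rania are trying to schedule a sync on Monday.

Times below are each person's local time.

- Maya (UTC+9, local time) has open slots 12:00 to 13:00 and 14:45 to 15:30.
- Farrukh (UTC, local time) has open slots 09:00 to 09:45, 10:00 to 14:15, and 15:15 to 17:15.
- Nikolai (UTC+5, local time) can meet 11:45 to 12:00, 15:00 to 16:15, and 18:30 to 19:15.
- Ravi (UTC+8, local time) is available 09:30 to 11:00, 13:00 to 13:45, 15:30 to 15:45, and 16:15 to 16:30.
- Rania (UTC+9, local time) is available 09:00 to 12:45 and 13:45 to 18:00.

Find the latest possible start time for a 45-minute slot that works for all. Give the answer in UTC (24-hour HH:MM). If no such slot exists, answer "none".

none

Maya → UTC: 03:00–04:00, 05:45–06:30.
Farrukh → UTC: 09:00–09:45, 10:00–14:15, 15:15–17:15.
Nikolai → UTC: 06:45–07:00, 10:00–11:15, 13:30–14:15.
Ravi → UTC: 01:30–03:00, 05:00–05:45, 07:30–07:45, 08:15–08:30.
Rania → UTC: 00:00–03:45, 04:45–09:00.
Maya ∩ Farrukh: (none).
Maya ∩ Farrukh ∩ Nikolai: (none).
Maya ∩ Farrukh ∩ Nikolai ∩ Ravi: (none).
Maya ∩ Farrukh ∩ Nikolai ∩ Ravi ∩ Rania: (none).
Windows ≥ 45 min: (none).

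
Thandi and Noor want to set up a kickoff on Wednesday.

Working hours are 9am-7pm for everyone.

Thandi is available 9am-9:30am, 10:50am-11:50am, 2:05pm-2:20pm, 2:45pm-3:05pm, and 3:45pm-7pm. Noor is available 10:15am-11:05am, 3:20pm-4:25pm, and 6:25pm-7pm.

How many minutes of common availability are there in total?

90 minutes

Thandi ∩ Noor: 10:50–11:05, 15:45–16:25, 18:25–19:00.
Total common minutes: 15 + 40 + 35 = 90.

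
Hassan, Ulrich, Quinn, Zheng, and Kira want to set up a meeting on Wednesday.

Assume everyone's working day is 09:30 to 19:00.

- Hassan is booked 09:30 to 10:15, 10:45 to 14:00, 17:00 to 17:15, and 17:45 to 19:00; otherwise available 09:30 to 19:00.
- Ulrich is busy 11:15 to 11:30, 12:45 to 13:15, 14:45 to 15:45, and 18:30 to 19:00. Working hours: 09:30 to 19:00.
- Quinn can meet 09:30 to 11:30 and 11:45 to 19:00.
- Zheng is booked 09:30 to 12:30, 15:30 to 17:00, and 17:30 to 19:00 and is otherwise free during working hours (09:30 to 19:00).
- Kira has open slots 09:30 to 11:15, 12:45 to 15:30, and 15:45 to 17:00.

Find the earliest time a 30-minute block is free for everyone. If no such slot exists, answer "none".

14:00

Hassan free within 09:30–19:00: 10:15–10:45, 14:00–17:00, 17:15–17:45.
Ulrich free within 09:30–19:00: 09:30–11:15, 11:30–12:45, 13:15–14:45, 15:45–18:30.
Zheng free within 09:30–19:00: 12:30–15:30, 17:00–17:30.
Hassan ∩ Ulrich: 10:15–10:45, 14:00–14:45, 15:45–17:00, 17:15–17:45.
Hassan ∩ Ulrich ∩ Quinn: 10:15–10:45, 14:00–14:45, 15:45–17:00, 17:15–17:45.
Hassan ∩ Ulrich ∩ Quinn ∩ Zheng: 14:00–14:45, 17:15–17:30.
Hassan ∩ Ulrich ∩ Quinn ∩ Zheng ∩ Kira: 14:00–14:45.
Windows ≥ 30 min: 14:00–14:45.
Earliest such window starts at 14:00.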